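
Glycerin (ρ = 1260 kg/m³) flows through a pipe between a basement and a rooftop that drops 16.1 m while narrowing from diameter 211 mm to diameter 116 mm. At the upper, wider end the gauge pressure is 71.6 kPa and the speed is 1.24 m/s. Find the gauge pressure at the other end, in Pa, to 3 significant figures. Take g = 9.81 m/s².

Mass conservation (A₁v₁ = A₂v₂) gives v₂ = 1.24 × 350/106 = 4.10 m/s.
Energy conservation along the streamline gives P₂ = P₁ − ½ρ(v₂² − v₁²) − ρg(h₂ − h₁).
P₂ = 71600 + ½·1260·(1.24² − 4.10²) − 1260·9.81·(−16.1) = 71600 + (-9640) − (-199000) = 261000 Pa.

P₂ ≈ 261000 Pa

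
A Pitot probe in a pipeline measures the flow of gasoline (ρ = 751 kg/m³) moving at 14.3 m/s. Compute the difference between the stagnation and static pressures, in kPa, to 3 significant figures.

Bernoulli between the free stream and the stagnation point: ½ρv² = P_stag − P_static.
ΔP = ½·751·14.3² = 76800 Pa.

ΔP ≈ 76.8 kPa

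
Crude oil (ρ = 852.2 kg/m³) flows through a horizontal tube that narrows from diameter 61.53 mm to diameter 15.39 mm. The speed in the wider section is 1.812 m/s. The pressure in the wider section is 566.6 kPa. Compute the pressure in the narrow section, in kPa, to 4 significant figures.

P₂ = 210.5 kPa

By continuity, v₂ = v₁·A₁/A₂ = 1.812·(29.73/1.860) = 28.96 m/s.
With no height change, Bernoulli's equation is P₁ + ½ρv₁² = P₂ + ½ρv₂².
P₂ = P₁ − ½ρ(v₂² − v₁²) = 566600 − ½·852.2·(28.96² − 1.812²) = 566600 − 356100 = 210500 Pa.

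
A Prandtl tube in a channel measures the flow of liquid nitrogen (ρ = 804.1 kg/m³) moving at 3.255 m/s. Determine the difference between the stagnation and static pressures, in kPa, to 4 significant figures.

ΔP ≈ 4.260 kPa

The dynamic pressure equals the rise in static pressure at the stagnation point: ΔP = ½ρv².
ΔP = ½·804.1·3.255² = 4260 Pa.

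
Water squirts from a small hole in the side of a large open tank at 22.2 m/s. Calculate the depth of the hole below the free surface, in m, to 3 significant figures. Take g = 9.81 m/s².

25.1 m

Torricelli: v = √(2gh), so h = v²/(2g).
h = 22.2²/(2·9.81) = 493/19.62 = 25.1 m.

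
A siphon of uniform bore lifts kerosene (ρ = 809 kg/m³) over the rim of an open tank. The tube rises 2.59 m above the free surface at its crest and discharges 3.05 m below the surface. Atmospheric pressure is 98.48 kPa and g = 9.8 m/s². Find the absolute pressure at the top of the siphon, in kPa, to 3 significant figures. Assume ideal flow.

From the surface to the outlet (both open to atmosphere, surface at rest): v = √(2g·h_out) = √(2·9.8·3.05) = 7.73 m/s.
With constant cross-section the crest speed equals v; applying Bernoulli from the surface up to the crest, P_top = P_atm − ½ρv² − ρg·h_top.
P_top = 98480 − ½·809·7.73² − 809·9.8·2.59 = 53800 Pa.

P_top ≈ 53.8 kPa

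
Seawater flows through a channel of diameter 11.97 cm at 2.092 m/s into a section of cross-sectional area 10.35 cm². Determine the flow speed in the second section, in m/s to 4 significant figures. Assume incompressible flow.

Continuity gives A₁v₁ = A₂v₂, so v₂ = (112.5 cm²)/(10.35 cm²) × 2.092 m/s = 22.75 m/s.

v₂ = 22.75 m/s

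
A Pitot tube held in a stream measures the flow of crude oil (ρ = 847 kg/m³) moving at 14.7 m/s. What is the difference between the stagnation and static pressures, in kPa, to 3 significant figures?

The dynamic pressure equals the rise in static pressure at the stagnation point: ΔP = ½ρv².
ΔP = ½·847·14.7² = 91500 Pa.

91.5 kPa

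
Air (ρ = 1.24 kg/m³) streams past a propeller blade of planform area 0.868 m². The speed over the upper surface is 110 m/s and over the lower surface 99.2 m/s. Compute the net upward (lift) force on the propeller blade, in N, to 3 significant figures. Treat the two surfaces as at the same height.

1220 N

From P + ½ρv² = const at equal height, P_low − P_up = ½ρ(v_up² − v_low²).
ΔP = ½·1.24·(110² − 99.2²) = 1400 Pa.
Lift = ΔP · A = 1400 × 0.868 = 1220 N.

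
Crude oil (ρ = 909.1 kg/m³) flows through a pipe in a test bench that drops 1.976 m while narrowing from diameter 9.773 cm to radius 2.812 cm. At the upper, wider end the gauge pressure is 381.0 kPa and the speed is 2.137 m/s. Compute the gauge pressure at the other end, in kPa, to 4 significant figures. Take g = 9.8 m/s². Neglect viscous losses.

Mass conservation (A₁v₁ = A₂v₂) gives v₂ = 2.137 × 75.01/24.84 = 6.453 m/s.
Applying Bernoulli between the two ends and solving for P₂: P₂ = P₁ + ½ρ(v₁² − v₂²) − ρgΔh.
P₂ = 381000 + ½·909.1·(2.137² − 6.453²) − 909.1·9.8·(−1.976) = 381000 + (-16850) − (-17600) = 381800 Pa.

P₂ = 381.8 kPa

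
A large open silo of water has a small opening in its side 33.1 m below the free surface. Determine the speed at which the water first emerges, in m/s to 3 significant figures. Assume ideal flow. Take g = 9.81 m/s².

25.5 m/s

With the surface at rest and both surface and jet at atmospheric pressure, Bernoulli gives ρg h = ½ρv², so v = √(2gh) = √(2·9.81·33.1) = 25.5 m/s.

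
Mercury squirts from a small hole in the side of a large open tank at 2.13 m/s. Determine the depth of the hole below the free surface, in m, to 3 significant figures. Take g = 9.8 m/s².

Inverting v = √(2gh) gives h = v² / 2g.
h = 2.13²/(2·9.8) = 4.54/19.60 = 0.231 m.

h ≈ 0.231 m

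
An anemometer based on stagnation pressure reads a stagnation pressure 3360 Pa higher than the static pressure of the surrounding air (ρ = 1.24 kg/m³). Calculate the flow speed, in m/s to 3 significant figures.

The dynamic pressure equals the rise in static pressure at the stagnation point: ΔP = ½ρv².
v = √(2ΔP/ρ) = √(2·3360/1.24) = 73.6 m/s.

73.6 m/s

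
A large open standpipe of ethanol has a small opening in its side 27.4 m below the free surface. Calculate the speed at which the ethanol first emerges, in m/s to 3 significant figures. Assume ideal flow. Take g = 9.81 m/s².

With the surface at rest and both surface and jet at atmospheric pressure, Bernoulli gives ρg h = ½ρv², so v = √(2gh) = √(2·9.81·27.4) = 23.2 m/s.

v ≈ 23.2 m/s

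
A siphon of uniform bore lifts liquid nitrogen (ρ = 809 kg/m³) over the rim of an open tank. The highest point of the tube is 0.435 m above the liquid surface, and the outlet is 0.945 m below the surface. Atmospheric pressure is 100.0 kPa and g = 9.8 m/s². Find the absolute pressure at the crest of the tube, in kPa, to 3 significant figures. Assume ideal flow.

P_top ≈ 89.1 kPa

From the surface to the outlet (both open to atmosphere, surface at rest): v = √(2g·h_out) = √(2·9.8·0.945) = 4.30 m/s.
Continuity keeps v the same throughout the tube; from surface to crest, P_atm + 0 = P_top + ½ρv² + ρg·h_top.
P_top = 100000 − ½·809·4.30² − 809·9.8·0.435 = 89100 Pa.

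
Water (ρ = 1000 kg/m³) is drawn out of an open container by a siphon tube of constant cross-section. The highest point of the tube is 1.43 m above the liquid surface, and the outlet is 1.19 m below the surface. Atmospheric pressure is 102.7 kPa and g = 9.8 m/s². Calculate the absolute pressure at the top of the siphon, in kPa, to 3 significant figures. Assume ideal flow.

P_top ≈ 77.0 kPa

The outlet speed comes from Torricelli: v = √(2g·1.19) = 4.83 m/s.
Continuity keeps v the same throughout the tube; from surface to crest, P_atm + 0 = P_top + ½ρv² + ρg·h_top.
P_top = 102700 − ½·1000·4.83² − 1000·9.8·1.43 = 77000 Pa.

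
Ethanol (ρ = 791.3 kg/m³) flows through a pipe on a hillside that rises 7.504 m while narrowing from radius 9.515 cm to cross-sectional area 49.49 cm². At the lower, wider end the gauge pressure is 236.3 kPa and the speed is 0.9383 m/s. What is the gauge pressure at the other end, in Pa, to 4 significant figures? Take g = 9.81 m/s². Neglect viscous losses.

P₂ ≈ 166900 Pa

By continuity, v₂ = v₁·A₁/A₂ = 0.9383·(284.4/49.49) = 5.393 m/s.
Applying Bernoulli between the two ends and solving for P₂: P₂ = P₁ + ½ρ(v₁² − v₂²) − ρgΔh.
P₂ = 236300 + ½·791.3·(0.9383² − 5.393²) − 791.3·9.81·(+7.504) = 236300 + (-11160) − (58250) = 166900 Pa.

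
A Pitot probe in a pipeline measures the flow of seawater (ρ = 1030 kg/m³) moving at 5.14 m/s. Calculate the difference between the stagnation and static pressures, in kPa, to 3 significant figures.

13.6 kPa

Bernoulli between the free stream and the stagnation point: ½ρv² = P_stag − P_static.
ΔP = ½·1030·5.14² = 13600 Pa.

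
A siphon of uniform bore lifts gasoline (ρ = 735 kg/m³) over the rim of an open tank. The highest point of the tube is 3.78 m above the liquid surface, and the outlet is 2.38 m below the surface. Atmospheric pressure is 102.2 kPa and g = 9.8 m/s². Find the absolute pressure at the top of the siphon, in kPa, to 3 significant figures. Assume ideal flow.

P_top ≈ 57.8 kPa

The outlet speed comes from Torricelli: v = √(2g·2.38) = 6.83 m/s.
With constant cross-section the crest speed equals v; applying Bernoulli from the surface up to the crest, P_top = P_atm − ½ρv² − ρg·h_top.
P_top = 102200 − ½·735·6.83² − 735·9.8·3.78 = 57800 Pa.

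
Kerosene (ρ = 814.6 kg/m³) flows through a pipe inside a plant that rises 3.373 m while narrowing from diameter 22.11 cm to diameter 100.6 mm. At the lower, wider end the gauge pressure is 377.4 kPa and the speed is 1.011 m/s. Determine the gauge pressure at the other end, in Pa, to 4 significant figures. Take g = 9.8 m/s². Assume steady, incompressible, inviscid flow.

P₂ ≈ 341200 Pa

Mass conservation (A₁v₁ = A₂v₂) gives v₂ = 1.011 × 383.9/79.49 = 4.884 m/s.
Applying Bernoulli between the two ends and solving for P₂: P₂ = P₁ + ½ρ(v₁² − v₂²) − ρgΔh.
P₂ = 377400 + ½·814.6·(1.011² − 4.884²) − 814.6·9.8·(+3.373) = 377400 + (-9297) − (26930) = 341200 Pa.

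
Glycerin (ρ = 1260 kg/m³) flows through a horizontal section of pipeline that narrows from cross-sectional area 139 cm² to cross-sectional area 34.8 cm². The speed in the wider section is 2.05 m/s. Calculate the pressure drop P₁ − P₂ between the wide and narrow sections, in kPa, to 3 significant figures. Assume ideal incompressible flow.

By continuity, v₂ = v₁·A₁/A₂ = 2.05·(139/34.8) = 8.19 m/s.
Along the horizontal streamline, P + ½ρv² is constant.
P₁ − P₂ = ½·1260·(8.19² − 2.05²) = ½·1260·62.8 = 39600 Pa.

39.6 kPa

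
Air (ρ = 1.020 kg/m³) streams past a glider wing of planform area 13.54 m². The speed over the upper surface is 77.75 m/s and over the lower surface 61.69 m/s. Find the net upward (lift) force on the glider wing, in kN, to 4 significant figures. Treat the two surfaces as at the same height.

F = 15.46 kN

With equal heights on the two surfaces, Bernoulli gives P_lower − P_upper = ½ρ(v_upper² − v_lower²).
ΔP = ½·1.020·(77.75² − 61.69²) = 1142 Pa.
Lift = ΔP · A = 1142 × 13.54 = 15460 N.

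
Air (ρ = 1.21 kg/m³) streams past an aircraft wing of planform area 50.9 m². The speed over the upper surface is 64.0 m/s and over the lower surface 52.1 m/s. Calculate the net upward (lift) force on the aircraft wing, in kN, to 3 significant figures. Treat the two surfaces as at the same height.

The faster flow above has the lower pressure; Bernoulli (same height) gives ΔP = ½ρ(v_up² − v_low²).
ΔP = ½·1.21·(64.0² − 52.1²) = 836 Pa.
Lift = ΔP · A = 836 × 50.9 = 42500 N.

F = 42.5 kN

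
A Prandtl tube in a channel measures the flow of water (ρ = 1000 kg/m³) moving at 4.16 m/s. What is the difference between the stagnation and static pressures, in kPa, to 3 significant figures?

8.65 kPa

Bernoulli between the free stream and the stagnation point: ½ρv² = P_stag − P_static.
ΔP = ½·1000·4.16² = 8650 Pa.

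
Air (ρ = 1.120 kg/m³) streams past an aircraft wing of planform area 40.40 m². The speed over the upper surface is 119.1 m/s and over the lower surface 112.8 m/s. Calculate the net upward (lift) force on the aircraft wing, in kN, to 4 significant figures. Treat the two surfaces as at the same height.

F ≈ 33.05 kN

From P + ½ρv² = const at equal height, P_low − P_up = ½ρ(v_up² − v_low²).
ΔP = ½·1.120·(119.1² − 112.8²) = 818.1 Pa.
Lift = ΔP · A = 818.1 × 40.40 = 33050 N.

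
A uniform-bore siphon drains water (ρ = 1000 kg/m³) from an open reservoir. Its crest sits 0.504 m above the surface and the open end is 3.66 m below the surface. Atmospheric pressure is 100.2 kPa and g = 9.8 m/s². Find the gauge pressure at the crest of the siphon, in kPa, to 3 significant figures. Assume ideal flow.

From the surface to the outlet (both open to atmosphere, surface at rest): v = √(2g·h_out) = √(2·9.8·3.66) = 8.47 m/s.
The bore is uniform, so the speed at the crest is the same v. Bernoulli surface→crest: P_atm = P_top + ½ρv² + ρg·h_top.
P_top = 100200 − ½·1000·8.47² − 1000·9.8·0.504 = 59400 Pa. So P_gauge = P_top − P_atm = -40800 Pa.

P_gauge = -40.8 kPa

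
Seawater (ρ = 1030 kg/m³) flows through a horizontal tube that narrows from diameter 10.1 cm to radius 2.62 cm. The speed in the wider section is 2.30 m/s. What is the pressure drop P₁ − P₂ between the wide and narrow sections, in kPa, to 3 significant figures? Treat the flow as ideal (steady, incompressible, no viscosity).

34.9 kPa

Continuity gives A₁v₁ = A₂v₂, so v₂ = (80.1 cm²)/(21.6 cm²) × 2.30 m/s = 8.54 m/s.
The pipe is horizontal, so Bernoulli reduces to P₁ + ½ρv₁² = P₂ + ½ρv₂².
P₁ − P₂ = ½·1030·(8.54² − 2.30²) = ½·1030·67.7 = 34900 Pa.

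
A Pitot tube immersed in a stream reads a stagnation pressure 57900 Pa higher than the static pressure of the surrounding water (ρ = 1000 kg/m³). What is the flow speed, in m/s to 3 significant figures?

v ≈ 10.8 m/s

At the stagnation point the flow is brought to rest, so Bernoulli gives P_stag − P_static = ½ρv².
v = √(2ΔP/ρ) = √(2·57900/1000) = 10.8 m/s.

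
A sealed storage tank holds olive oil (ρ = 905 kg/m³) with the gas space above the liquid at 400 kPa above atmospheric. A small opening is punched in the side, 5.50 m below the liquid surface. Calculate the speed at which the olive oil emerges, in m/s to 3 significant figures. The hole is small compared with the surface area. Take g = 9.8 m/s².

v ≈ 31.5 m/s

Take point 1 at the surface (v₁ ≈ 0) and point 2 at the hole (at atmospheric pressure). Bernoulli: P₁ + ρg h = P_atm + ½ρv₂².
With P₁ − P_atm = 400000 Pa, v₂ = √(2gh + 2ΔP/ρ) = √(2·9.8·5.50 + 2·400000/905) = 31.5 m/s.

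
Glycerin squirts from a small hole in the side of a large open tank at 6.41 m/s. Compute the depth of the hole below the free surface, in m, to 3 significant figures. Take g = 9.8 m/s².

2.10 m

For a small hole in a large open tank, ½v² = gh, giving h = v²/(2g).
h = 6.41²/(2·9.8) = 41.1/19.60 = 2.10 m.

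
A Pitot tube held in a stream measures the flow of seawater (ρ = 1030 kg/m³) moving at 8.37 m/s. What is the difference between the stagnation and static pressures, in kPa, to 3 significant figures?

36.1 kPa

At the stagnation point the flow is brought to rest, so Bernoulli gives P_stag − P_static = ½ρv².
ΔP = ½·1030·8.37² = 36100 Pa.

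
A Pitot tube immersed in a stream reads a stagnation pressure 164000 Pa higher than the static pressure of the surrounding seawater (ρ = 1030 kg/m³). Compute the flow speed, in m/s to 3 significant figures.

v ≈ 17.8 m/s

The dynamic pressure equals the rise in static pressure at the stagnation point: ΔP = ½ρv².
v = √(2ΔP/ρ) = √(2·164000/1030) = 17.8 m/s.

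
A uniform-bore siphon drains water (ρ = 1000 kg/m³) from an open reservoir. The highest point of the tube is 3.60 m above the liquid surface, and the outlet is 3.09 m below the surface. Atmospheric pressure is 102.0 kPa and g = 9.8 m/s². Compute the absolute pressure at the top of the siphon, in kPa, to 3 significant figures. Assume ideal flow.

Bernoulli surface→outlet gives ½v² = g·h_out, so v = √(2·9.8·3.09) = 7.78 m/s.
The bore is uniform, so the speed at the crest is the same v. Bernoulli surface→crest: P_atm = P_top + ½ρv² + ρg·h_top.
P_top = 102000 − ½·1000·7.78² − 1000·9.8·3.60 = 36400 Pa.

36.4 kPa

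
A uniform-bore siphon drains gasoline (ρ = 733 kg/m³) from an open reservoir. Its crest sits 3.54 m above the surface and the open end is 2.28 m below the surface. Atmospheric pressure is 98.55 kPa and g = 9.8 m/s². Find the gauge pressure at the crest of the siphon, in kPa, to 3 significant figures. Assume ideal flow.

From the surface to the outlet (both open to atmosphere, surface at rest): v = √(2g·h_out) = √(2·9.8·2.28) = 6.68 m/s.
Continuity keeps v the same throughout the tube; from surface to crest, P_atm + 0 = P_top + ½ρv² + ρg·h_top.
P_top = 98550 − ½·733·6.68² − 733·9.8·3.54 = 56700 Pa. So P_gauge = P_top − P_atm = -41800 Pa.

P_gauge ≈ -41.8 kPa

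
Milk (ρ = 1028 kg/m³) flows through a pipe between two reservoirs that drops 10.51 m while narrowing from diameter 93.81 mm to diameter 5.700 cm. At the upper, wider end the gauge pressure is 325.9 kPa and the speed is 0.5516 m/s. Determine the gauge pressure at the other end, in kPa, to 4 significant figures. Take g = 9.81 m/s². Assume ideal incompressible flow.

P₂ = 430.9 kPa

Continuity gives A₁v₁ = A₂v₂, so v₂ = (69.12 cm²)/(25.52 cm²) × 0.5516 m/s = 1.494 m/s.
Applying Bernoulli between the two ends and solving for P₂: P₂ = P₁ + ½ρ(v₁² − v₂²) − ρgΔh.
P₂ = 325900 + ½·1028·(0.5516² − 1.494²) − 1028·9.81·(−10.51) = 325900 + (-991.0) − (-106000) = 430900 Pa.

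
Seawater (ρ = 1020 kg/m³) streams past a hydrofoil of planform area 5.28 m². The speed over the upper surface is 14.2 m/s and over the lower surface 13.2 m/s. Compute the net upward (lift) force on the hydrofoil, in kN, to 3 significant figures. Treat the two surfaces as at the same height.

The faster flow above has the lower pressure; Bernoulli (same height) gives ΔP = ½ρ(v_up² − v_low²).
ΔP = ½·1020·(14.2² − 13.2²) = 14000 Pa.
Lift = ΔP · A = 14000 × 5.28 = 73800 N.

73.8 kN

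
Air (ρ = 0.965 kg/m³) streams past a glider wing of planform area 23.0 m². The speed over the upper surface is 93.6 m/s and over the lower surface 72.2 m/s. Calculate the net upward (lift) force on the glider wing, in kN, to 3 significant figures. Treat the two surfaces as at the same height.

39.4 kN

From P + ½ρv² = const at equal height, P_low − P_up = ½ρ(v_up² − v_low²).
ΔP = ½·0.965·(93.6² − 72.2²) = 1710 Pa.
Lift = ΔP · A = 1710 × 23.0 = 39400 N.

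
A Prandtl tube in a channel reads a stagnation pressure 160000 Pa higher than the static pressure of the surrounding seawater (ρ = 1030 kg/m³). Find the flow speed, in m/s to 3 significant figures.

At the stagnation point the flow is brought to rest, so Bernoulli gives P_stag − P_static = ½ρv².
v = √(2ΔP/ρ) = √(2·160000/1030) = 17.6 m/s.

v ≈ 17.6 m/s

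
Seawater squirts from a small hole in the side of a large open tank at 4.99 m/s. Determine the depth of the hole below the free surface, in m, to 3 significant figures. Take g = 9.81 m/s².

Torricelli: v = √(2gh), so h = v²/(2g).
h = 4.99²/(2·9.81) = 24.9/19.62 = 1.27 m.

1.27 m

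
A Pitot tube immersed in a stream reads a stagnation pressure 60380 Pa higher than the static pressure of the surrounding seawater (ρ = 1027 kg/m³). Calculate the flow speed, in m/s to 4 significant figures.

At the stagnation point the flow is brought to rest, so Bernoulli gives P_stag − P_static = ½ρv².
v = √(2ΔP/ρ) = √(2·60380/1027) = 10.84 m/s.

v ≈ 10.84 m/s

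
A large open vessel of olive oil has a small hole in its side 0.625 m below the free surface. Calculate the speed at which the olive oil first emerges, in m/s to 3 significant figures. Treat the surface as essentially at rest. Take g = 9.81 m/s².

v ≈ 3.50 m/s

Torricelli's result v = √(2gh) gives v = √(2·9.81·0.625) = 3.50 m/s.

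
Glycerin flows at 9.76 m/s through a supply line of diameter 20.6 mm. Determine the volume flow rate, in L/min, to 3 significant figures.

Q = A·v = 0.000333 m² × 9.76 m/s = 0.00325 m³/s.
Converting: 0.00325 m³/s × 60000 = 195 L/min.

Q = 195 L/min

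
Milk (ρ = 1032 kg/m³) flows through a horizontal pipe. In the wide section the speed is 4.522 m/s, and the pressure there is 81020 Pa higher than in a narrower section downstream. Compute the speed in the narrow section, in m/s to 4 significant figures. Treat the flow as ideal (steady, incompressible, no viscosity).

v₂ ≈ 13.32 m/s

With h₁ = h₂, rearranging Bernoulli gives v₂ = √(v₁² + 2ΔP/ρ).
v₂ = √(4.522² + 2·81020/1032) = √(20.45 + 157.0) = 13.32 m/s.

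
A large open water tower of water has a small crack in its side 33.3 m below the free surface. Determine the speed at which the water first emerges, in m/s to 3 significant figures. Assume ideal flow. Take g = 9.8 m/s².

v = 25.5 m/s

Bernoulli from surface to hole (P equal, v_surface ≈ 0): v = √(2gh) = √(2×9.8×33.3) = 25.5 m/s.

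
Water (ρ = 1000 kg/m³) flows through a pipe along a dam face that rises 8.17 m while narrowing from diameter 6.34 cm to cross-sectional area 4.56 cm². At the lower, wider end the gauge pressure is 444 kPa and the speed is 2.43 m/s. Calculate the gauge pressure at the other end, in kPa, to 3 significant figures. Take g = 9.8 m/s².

P₂ ≈ 225 kPa

Mass conservation (A₁v₁ = A₂v₂) gives v₂ = 2.43 × 31.6/4.56 = 16.8 m/s.
Bernoulli: P₁ + ½ρv₁² + ρg h₁ = P₂ + ½ρv₂² + ρg h₂, so P₂ = P₁ + ½ρ(v₁² − v₂²) − ρg(h₂ − h₁).
P₂ = 444000 + ½·1000·(2.43² − 16.8²) − 1000·9.8·(+8.17) = 444000 + (-139000) − (80100) = 225000 Pa.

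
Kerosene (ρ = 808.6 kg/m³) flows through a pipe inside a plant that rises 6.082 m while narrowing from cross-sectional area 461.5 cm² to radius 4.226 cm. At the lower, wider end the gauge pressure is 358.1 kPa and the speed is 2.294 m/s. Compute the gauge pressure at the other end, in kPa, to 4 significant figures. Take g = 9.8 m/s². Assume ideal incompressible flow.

Mass conservation (A₁v₁ = A₂v₂) gives v₂ = 2.294 × 461.5/56.11 = 18.87 m/s.
Bernoulli: P₁ + ½ρv₁² + ρg h₁ = P₂ + ½ρv₂² + ρg h₂, so P₂ = P₁ + ½ρ(v₁² − v₂²) − ρg(h₂ − h₁).
P₂ = 358100 + ½·808.6·(2.294² − 18.87²) − 808.6·9.8·(+6.082) = 358100 + (-141800) − (48200) = 168100 Pa.

P₂ = 168.1 kPa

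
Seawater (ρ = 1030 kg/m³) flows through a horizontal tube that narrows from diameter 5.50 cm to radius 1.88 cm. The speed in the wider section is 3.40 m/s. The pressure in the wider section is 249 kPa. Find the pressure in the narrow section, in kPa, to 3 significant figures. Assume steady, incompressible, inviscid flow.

The volume flow rate is constant, so v₂ = (A₁/A₂)v₁ = (23.8/11.1)·3.40 = 7.27 m/s.
Along the horizontal streamline, P + ½ρv² is constant.
P₂ = P₁ − ½ρ(v₂² − v₁²) = 249000 − ½·1030·(7.27² − 3.40²) = 249000 − 21300 = 228000 Pa.

228 kPa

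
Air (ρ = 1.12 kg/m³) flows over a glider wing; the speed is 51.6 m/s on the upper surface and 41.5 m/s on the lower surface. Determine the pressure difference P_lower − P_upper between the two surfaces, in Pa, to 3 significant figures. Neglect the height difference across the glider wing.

With negligible Δh, P + ½ρv² is constant, so P_low − P_up = ½ρ(v_up² − v_low²).
ΔP = ½·1.12·(51.6² − 41.5²) = 527 Pa.

ΔP = 527 Pa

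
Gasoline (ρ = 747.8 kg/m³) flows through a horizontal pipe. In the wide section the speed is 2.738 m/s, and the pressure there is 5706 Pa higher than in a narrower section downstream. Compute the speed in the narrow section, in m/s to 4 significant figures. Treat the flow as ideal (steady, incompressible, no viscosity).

With h₁ = h₂, rearranging Bernoulli gives v₂ = √(v₁² + 2ΔP/ρ).
v₂ = √(2.738² + 2·5706/747.8) = √(7.497 + 15.26) = 4.770 m/s.

4.770 m/s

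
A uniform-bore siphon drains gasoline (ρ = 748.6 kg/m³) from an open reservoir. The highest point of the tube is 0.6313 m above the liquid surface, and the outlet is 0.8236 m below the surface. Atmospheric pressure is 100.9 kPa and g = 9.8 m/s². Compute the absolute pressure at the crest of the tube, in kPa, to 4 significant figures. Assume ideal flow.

The outlet speed comes from Torricelli: v = √(2g·0.8236) = 4.018 m/s.
With constant cross-section the crest speed equals v; applying Bernoulli from the surface up to the crest, P_top = P_atm − ½ρv² − ρg·h_top.
P_top = 100900 − ½·748.6·4.018² − 748.6·9.8·0.6313 = 90230 Pa.

P_top = 90.23 kPa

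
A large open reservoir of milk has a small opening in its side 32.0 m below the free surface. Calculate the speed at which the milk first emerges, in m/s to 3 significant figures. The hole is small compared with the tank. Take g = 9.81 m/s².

The surface is effectively still and both ends are open, so ½v² = gh and v = √(2·9.81·32.0) = 25.1 m/s.

25.1 m/s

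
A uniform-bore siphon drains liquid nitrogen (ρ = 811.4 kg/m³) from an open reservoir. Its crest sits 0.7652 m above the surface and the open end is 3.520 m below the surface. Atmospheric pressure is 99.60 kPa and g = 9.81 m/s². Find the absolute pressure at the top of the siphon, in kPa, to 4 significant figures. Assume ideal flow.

65.49 kPa

The outlet speed comes from Torricelli: v = √(2g·3.520) = 8.310 m/s.
Continuity keeps v the same throughout the tube; from surface to crest, P_atm + 0 = P_top + ½ρv² + ρg·h_top.
P_top = 99600 − ½·811.4·8.310² − 811.4·9.81·0.7652 = 65490 Pa.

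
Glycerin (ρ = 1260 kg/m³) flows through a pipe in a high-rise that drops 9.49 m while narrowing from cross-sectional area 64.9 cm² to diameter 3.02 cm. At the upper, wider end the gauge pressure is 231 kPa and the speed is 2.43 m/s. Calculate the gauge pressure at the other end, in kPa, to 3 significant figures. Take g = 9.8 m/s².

The volume flow rate is constant, so v₂ = (A₁/A₂)v₁ = (64.9/7.16)·2.43 = 22.0 m/s.
Bernoulli: P₁ + ½ρv₁² + ρg h₁ = P₂ + ½ρv₂² + ρg h₂, so P₂ = P₁ + ½ρ(v₁² − v₂²) − ρg(h₂ − h₁).
P₂ = 231000 + ½·1260·(2.43² − 22.0²) − 1260·9.8·(−9.49) = 231000 + (-302000) − (-117000) = 46500 Pa.

46.5 kPa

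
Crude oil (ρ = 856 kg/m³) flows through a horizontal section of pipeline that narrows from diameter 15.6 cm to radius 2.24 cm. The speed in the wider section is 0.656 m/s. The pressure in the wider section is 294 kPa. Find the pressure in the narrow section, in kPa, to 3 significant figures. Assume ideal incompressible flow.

P₂ ≈ 267 kPa

Mass conservation (A₁v₁ = A₂v₂) gives v₂ = 0.656 × 191/15.8 = 7.95 m/s.
The pipe is horizontal, so Bernoulli reduces to P₁ + ½ρv₁² = P₂ + ½ρv₂².
P₂ = P₁ − ½ρ(v₂² − v₁²) = 294000 − ½·856·(7.95² − 0.656²) = 294000 − 26900 = 267000 Pa.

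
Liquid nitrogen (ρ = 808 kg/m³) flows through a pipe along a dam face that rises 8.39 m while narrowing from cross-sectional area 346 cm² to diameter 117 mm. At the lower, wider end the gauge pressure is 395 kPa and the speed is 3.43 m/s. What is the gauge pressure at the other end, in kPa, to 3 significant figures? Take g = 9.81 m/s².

P₂ ≈ 284 kPa

The volume flow rate is constant, so v₂ = (A₁/A₂)v₁ = (346/108)·3.43 = 11.0 m/s.
Applying Bernoulli between the two ends and solving for P₂: P₂ = P₁ + ½ρ(v₁² − v₂²) − ρgΔh.
P₂ = 395000 + ½·808·(3.43² − 11.0²) − 808·9.81·(+8.39) = 395000 + (-44500) − (66500) = 284000 Pa.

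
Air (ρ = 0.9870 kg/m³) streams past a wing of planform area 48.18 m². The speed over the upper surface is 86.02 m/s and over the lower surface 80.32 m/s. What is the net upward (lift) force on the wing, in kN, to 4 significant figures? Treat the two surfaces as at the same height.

22.54 kN

From P + ½ρv² = const at equal height, P_low − P_up = ½ρ(v_up² − v_low²).
ΔP = ½·0.9870·(86.02² − 80.32²) = 467.9 Pa.
Lift = ΔP · A = 467.9 × 48.18 = 22540 N.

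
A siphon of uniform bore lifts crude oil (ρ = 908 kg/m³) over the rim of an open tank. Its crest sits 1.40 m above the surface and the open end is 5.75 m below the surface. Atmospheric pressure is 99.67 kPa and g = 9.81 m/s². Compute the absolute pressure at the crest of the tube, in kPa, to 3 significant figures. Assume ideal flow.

36.0 kPa

The outlet speed comes from Torricelli: v = √(2g·5.75) = 10.6 m/s.
With constant cross-section the crest speed equals v; applying Bernoulli from the surface up to the crest, P_top = P_atm − ½ρv² − ρg·h_top.
P_top = 99670 − ½·908·10.6² − 908·9.81·1.40 = 36000 Pa.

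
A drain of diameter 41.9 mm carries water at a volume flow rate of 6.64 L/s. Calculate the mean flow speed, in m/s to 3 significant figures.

Q = 6.64 L/s = 0.00664 m³/s.
v = Q/A = 0.00664 / 0.00138 = 4.82 m/s.

v = 4.82 m/s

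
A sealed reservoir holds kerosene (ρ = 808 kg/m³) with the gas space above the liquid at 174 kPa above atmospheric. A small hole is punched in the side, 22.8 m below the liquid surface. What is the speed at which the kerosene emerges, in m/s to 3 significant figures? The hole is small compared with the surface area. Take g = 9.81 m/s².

29.6 m/s

Take point 1 at the surface (v₁ ≈ 0) and point 2 at the hole (at atmospheric pressure). Bernoulli: P₁ + ρg h = P_atm + ½ρv₂².
With P₁ − P_atm = 174000 Pa, v₂ = √(2gh + 2ΔP/ρ) = √(2·9.81·22.8 + 2·174000/808) = 29.6 m/s.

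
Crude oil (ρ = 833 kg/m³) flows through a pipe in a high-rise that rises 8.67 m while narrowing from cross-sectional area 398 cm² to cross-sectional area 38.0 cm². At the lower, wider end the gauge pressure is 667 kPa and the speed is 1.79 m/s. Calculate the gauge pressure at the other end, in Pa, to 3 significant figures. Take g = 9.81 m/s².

P₂ = 451000 Pa

Mass conservation (A₁v₁ = A₂v₂) gives v₂ = 1.79 × 398/38.0 = 18.7 m/s.
Bernoulli: P₁ + ½ρv₁² + ρg h₁ = P₂ + ½ρv₂² + ρg h₂, so P₂ = P₁ + ½ρ(v₁² − v₂²) − ρg(h₂ − h₁).
P₂ = 667000 + ½·833·(1.79² − 18.7²) − 833·9.81·(+8.67) = 667000 + (-145000) − (70800) = 451000 Pa.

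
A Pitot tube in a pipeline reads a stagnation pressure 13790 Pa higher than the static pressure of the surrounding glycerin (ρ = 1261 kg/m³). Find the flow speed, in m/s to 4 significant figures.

4.677 m/s

Bernoulli between the free stream and the stagnation point: ½ρv² = P_stag − P_static.
v = √(2ΔP/ρ) = √(2·13790/1261) = 4.677 m/s.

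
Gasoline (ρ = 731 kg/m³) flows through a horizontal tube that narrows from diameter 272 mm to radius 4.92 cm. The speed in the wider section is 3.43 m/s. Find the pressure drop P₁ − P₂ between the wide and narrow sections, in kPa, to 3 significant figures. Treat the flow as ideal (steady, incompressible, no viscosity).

ΔP ≈ 247 kPa

Mass conservation (A₁v₁ = A₂v₂) gives v₂ = 3.43 × 581/76.0 = 26.2 m/s.
Bernoulli (h₁ = h₂): P₁ − P₂ = ½ρ(v₂² − v₁²).
P₁ − P₂ = ½·731·(26.2² − 3.43²) = ½·731·675 = 247000 Pa.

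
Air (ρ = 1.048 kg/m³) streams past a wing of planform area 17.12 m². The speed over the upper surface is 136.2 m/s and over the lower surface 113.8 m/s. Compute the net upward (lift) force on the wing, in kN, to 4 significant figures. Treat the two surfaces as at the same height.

F ≈ 50.24 kN

The faster flow above has the lower pressure; Bernoulli (same height) gives ΔP = ½ρ(v_up² − v_low²).
ΔP = ½·1.048·(136.2² − 113.8²) = 2934 Pa.
Lift = ΔP · A = 2934 × 17.12 = 50240 N.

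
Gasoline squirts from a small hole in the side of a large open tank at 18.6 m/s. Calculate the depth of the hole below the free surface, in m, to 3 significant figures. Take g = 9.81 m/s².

h ≈ 17.6 m

Torricelli: v = √(2gh), so h = v²/(2g).
h = 18.6²/(2·9.81) = 346/19.62 = 17.6 m.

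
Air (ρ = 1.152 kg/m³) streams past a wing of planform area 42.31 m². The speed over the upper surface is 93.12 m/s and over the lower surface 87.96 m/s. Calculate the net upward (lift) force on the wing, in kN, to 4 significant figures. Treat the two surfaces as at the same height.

The faster flow above has the lower pressure; Bernoulli (same height) gives ΔP = ½ρ(v_up² − v_low²).
ΔP = ½·1.152·(93.12² − 87.96²) = 538.2 Pa.
Lift = ΔP · A = 538.2 × 42.31 = 22770 N.

F ≈ 22.77 kN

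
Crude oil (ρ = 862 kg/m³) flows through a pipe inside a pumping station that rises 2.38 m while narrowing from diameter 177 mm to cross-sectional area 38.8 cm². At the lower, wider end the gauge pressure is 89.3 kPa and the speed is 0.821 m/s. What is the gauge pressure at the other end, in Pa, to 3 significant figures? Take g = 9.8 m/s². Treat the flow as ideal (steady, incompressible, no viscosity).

The volume flow rate is constant, so v₂ = (A₁/A₂)v₁ = (246/38.8)·0.821 = 5.21 m/s.
Applying Bernoulli between the two ends and solving for P₂: P₂ = P₁ + ½ρ(v₁² − v₂²) − ρgΔh.
P₂ = 89300 + ½·862·(0.821² − 5.21²) − 862·9.8·(+2.38) = 89300 + (-11400) − (20100) = 57800 Pa.

P₂ ≈ 57800 Pa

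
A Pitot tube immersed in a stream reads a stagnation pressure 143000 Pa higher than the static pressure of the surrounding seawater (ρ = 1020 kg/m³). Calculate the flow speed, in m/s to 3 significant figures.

16.7 m/s

Bernoulli between the free stream and the stagnation point: ½ρv² = P_stag − P_static.
v = √(2ΔP/ρ) = √(2·143000/1020) = 16.7 m/s.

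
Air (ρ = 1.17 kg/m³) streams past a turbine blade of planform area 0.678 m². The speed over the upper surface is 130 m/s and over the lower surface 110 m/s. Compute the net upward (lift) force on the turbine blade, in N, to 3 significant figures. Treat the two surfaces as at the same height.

From P + ½ρv² = const at equal height, P_low − P_up = ½ρ(v_up² − v_low²).
ΔP = ½·1.17·(130² − 110²) = 2810 Pa.
Lift = ΔP · A = 2810 × 0.678 = 1900 N.

F ≈ 1900 N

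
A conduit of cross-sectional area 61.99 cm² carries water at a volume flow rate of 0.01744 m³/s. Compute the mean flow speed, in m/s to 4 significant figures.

Q = 0.01744 m³/s = 0.01744 m³/s.
v = Q/A = 0.01744 / 0.006199 = 2.813 m/s.

v ≈ 2.813 m/s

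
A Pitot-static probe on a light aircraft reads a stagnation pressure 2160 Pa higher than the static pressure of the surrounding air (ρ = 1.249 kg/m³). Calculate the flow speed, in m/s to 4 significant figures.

At the stagnation point the flow is brought to rest, so Bernoulli gives P_stag − P_static = ½ρv².
v = √(2ΔP/ρ) = √(2·2160/1.249) = 58.81 m/s.

58.81 m/s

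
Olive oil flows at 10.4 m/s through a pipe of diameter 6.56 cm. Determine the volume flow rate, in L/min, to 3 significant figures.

Q ≈ 2110 L/min

Q = A·v = 0.00338 m² × 10.4 m/s = 0.0352 m³/s.
Converting: 0.0352 m³/s × 60000 = 2110 L/min.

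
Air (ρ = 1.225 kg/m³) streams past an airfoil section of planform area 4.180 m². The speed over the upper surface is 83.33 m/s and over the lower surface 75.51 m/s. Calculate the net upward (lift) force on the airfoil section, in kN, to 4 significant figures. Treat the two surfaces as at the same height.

F = 3.180 kN

With equal heights on the two surfaces, Bernoulli gives P_lower − P_upper = ½ρ(v_upper² − v_lower²).
ΔP = ½·1.225·(83.33² − 75.51²) = 760.8 Pa.
Lift = ΔP · A = 760.8 × 4.180 = 3180 N.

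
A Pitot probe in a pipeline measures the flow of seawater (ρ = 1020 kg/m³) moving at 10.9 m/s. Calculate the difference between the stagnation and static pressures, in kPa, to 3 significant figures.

ΔP ≈ 60.6 kPa

Bernoulli between the free stream and the stagnation point: ½ρv² = P_stag − P_static.
ΔP = ½·1020·10.9² = 60600 Pa.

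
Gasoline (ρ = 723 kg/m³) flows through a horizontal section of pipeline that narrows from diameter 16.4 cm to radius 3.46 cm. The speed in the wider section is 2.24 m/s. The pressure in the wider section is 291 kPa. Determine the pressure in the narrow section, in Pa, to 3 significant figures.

P₂ ≈ 236000 Pa

Mass conservation (A₁v₁ = A₂v₂) gives v₂ = 2.24 × 211/37.6 = 12.6 m/s.
Bernoulli (h₁ = h₂): P₁ − P₂ = ½ρ(v₂² − v₁²).
P₂ = P₁ − ½ρ(v₂² − v₁²) = 291000 − ½·723·(12.6² − 2.24²) = 291000 − 55400 = 236000 Pa.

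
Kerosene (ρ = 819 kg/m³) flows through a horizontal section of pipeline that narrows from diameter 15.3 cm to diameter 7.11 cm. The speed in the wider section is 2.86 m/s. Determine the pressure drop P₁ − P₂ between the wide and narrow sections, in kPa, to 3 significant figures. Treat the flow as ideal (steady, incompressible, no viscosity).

Continuity gives A₁v₁ = A₂v₂, so v₂ = (184 cm²)/(39.7 cm²) × 2.86 m/s = 13.2 m/s.
The pipe is horizontal, so Bernoulli reduces to P₁ + ½ρv₁² = P₂ + ½ρv₂².
P₁ − P₂ = ½·819·(13.2² − 2.86²) = ½·819·167 = 68500 Pa.

68.5 kPa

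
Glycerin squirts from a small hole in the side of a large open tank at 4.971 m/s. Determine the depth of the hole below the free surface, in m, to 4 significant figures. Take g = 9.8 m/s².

Torricelli: v = √(2gh), so h = v²/(2g).
h = 4.971²/(2·9.8) = 24.71/19.60 = 1.261 m.

1.261 m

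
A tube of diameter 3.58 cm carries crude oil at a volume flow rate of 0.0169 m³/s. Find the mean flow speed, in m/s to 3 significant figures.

v = 16.8 m/s

Q = 0.0169 m³/s = 0.0169 m³/s.
v = Q/A = 0.0169 / 0.00101 = 16.8 m/s.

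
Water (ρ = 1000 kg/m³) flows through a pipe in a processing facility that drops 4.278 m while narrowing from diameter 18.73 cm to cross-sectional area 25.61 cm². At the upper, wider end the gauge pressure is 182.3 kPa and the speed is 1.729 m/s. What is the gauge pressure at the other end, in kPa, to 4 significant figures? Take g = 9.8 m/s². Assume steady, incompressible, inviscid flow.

Mass conservation (A₁v₁ = A₂v₂) gives v₂ = 1.729 × 275.5/25.61 = 18.60 m/s.
Applying Bernoulli between the two ends and solving for P₂: P₂ = P₁ + ½ρ(v₁² − v₂²) − ρgΔh.
P₂ = 182300 + ½·1000·(1.729² − 18.60²) − 1000·9.8·(−4.278) = 182300 + (-171500) − (-41920) = 52710 Pa.

52.71 kPa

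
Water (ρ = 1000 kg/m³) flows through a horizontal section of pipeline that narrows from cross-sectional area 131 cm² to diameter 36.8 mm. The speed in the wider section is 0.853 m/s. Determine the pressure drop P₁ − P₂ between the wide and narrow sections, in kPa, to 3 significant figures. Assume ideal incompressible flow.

By continuity, v₂ = v₁·A₁/A₂ = 0.853·(131/10.6) = 10.5 m/s.
With no height change, Bernoulli's equation is P₁ + ½ρv₁² = P₂ + ½ρv₂².
P₁ − P₂ = ½·1000·(10.5² − 0.853²) = ½·1000·110 = 54800 Pa.

ΔP = 54.8 kPa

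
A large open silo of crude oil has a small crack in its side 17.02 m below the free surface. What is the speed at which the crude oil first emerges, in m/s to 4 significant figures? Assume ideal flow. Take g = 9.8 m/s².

v ≈ 18.26 m/s

The surface is effectively still and both ends are open, so ½v² = gh and v = √(2·9.8·17.02) = 18.26 m/s.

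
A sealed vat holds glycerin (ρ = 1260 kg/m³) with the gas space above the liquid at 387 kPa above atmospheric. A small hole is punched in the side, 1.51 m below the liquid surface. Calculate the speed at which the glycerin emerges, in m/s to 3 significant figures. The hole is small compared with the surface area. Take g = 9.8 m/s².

v = 25.4 m/s

Take point 1 at the surface (v₁ ≈ 0) and point 2 at the hole (at atmospheric pressure). Bernoulli: P₁ + ρg h = P_atm + ½ρv₂².
With P₁ − P_atm = 387000 Pa, v₂ = √(2gh + 2ΔP/ρ) = √(2·9.8·1.51 + 2·387000/1260) = 25.4 m/s.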